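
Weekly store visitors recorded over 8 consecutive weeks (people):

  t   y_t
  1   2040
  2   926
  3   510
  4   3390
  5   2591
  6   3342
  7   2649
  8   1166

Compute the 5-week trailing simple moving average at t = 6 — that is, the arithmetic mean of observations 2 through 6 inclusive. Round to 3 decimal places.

2151.800

Sum of periods 2–6: 926 + 510 + 3390 + 2591 + 3342 = 10759
Divide by 5: 10759 / 5 = 2151.800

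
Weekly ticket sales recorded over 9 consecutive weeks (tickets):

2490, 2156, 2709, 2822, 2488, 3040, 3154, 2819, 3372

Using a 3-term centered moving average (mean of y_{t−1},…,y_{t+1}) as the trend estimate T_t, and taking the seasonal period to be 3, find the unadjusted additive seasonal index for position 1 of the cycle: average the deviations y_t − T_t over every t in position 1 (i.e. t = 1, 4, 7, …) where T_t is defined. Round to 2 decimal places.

Season position 1 occurs at t = 4, 7 (where T_t is defined).
t=4: T_4 = 2673.0000; y_4 − T_4 = 2822 − 2673.0000 = 149.0000
t=7: T_7 = 3004.3333; y_7 − T_7 = 3154 − 3004.3333 = 149.6667
Mean deviation: (149.0000 + 149.6667) / 2 = 149.33

149.33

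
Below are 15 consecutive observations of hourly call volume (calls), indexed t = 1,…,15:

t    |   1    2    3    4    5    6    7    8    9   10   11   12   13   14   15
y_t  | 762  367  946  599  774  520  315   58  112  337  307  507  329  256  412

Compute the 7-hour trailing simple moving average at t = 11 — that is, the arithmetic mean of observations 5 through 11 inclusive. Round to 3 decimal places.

346.143

Sum of periods 5–11: 774 + 520 + 315 + 58 + 112 + 337 + 307 = 2423
Divide by 7: 2423 / 7 = 346.143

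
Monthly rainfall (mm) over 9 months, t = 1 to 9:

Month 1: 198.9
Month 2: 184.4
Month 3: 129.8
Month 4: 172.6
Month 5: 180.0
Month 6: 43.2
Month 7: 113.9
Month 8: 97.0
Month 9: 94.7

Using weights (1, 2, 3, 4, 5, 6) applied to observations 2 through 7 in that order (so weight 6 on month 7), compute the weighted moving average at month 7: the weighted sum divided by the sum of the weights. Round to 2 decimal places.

122.91

Weighted sum: 1·184.4 + 2·129.8 + 3·172.6 + 4·180.0 + 5·43.2 + 6·113.9 = 184.4 + 259.6 + 517.8 + 720.0 + 216.0 + 683.4 = 2581.2
Weight total: 1 + 2 + 3 + 4 + 5 + 6 = 21
WMA = 2581.2 / 21 = 122.91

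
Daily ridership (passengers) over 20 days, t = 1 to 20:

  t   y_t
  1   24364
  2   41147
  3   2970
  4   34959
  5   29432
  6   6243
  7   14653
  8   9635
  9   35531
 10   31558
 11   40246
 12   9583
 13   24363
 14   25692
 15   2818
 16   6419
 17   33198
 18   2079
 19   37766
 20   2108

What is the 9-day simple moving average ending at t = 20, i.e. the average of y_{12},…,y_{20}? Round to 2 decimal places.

Sum of periods 12–20: 9583 + 24363 + 25692 + 2818 + 6419 + 33198 + 2079 + 37766 + 2108 = 144026
Divide by 9: 144026 / 9 = 16002.89

16002.89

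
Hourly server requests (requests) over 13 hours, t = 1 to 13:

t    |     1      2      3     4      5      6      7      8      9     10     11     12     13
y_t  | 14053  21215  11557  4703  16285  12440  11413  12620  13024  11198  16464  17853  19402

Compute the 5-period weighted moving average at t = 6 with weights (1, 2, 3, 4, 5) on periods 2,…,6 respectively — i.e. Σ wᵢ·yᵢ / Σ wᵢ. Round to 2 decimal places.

12385.20

Weighted sum: 1·21215 + 2·11557 + 3·4703 + 4·16285 + 5·12440 = 21215 + 23114 + 14109 + 65140 + 62200 = 185778
Weight total: 1 + 2 + 3 + 4 + 5 = 15
WMA = 185778 / 15 = 12385.20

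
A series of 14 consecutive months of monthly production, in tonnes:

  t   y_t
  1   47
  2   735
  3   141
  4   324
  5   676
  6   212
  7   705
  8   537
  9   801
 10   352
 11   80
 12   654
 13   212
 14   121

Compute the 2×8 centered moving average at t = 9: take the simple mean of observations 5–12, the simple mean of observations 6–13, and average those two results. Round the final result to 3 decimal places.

Sum over 5–12: 676 + 212 + 705 + 537 + 801 + 352 + 80 + 654 = 4017
Sum over 6–13: 212 + 705 + 537 + 801 + 352 + 80 + 654 + 212 = 3553
CMA at t=9 = (4017 + 3553) / (2·8) = 7570 / 16 = 473.125

473.125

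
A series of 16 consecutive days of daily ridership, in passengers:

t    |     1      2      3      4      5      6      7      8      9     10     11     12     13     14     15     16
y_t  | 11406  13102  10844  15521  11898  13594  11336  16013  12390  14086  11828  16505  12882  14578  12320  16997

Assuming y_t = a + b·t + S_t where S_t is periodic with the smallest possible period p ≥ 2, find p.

First differences y_{t+1} − y_t: 1696, -2258, 4677, -3623, 1696, -2258, 4677, -3623, 1696, -2258, …
The difference pattern repeats every 4 terms and not for any smaller step, so p = 4.

4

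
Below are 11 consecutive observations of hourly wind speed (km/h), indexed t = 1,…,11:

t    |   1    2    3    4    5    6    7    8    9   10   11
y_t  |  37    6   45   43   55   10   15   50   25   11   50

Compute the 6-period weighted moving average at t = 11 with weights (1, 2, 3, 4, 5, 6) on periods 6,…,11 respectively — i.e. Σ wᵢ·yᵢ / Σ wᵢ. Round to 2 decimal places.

30.71

Weighted sum: 1·10 + 2·15 + 3·50 + 4·25 + 5·11 + 6·50 = 10 + 30 + 150 + 100 + 55 + 300 = 645
Weight total: 1 + 2 + 3 + 4 + 5 + 6 = 21
WMA = 645 / 21 = 30.71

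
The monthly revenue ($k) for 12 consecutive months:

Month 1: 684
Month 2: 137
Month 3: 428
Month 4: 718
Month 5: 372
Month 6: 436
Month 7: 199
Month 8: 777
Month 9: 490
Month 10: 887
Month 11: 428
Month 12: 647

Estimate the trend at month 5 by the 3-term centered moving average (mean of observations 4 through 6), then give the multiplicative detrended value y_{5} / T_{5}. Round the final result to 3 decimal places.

Trend T_5 = (718 + 372 + 436) / 3 = 1526/3 = 508.66667
Ratio to trend: 372 / 508.66667 = 0.731

0.731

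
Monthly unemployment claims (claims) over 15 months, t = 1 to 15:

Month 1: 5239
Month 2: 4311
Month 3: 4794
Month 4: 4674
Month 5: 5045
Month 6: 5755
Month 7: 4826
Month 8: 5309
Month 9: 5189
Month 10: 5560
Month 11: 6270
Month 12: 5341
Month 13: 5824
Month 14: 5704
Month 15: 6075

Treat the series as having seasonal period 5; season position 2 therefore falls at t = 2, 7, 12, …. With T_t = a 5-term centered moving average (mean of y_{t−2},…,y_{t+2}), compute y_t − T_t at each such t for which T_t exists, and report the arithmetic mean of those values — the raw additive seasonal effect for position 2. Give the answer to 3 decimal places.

Season position 2 occurs at t = 7, 12 (where T_t is defined).
t=7: T_7 = 5224.80000; y_7 − T_7 = 4826 − 5224.80000 = -398.80000
t=12: T_12 = 5739.80000; y_12 − T_12 = 5341 − 5739.80000 = -398.80000
Mean deviation: (-398.80000 + -398.80000) / 2 = -398.800

-398.800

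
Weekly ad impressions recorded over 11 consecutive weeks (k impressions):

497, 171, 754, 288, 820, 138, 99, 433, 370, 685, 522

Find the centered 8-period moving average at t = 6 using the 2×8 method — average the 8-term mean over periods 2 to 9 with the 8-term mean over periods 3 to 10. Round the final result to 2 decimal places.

416.25

Sum over 2–9: 171 + 754 + 288 + 820 + 138 + 99 + 433 + 370 = 3073
Sum over 3–10: 754 + 288 + 820 + 138 + 99 + 433 + 370 + 685 = 3587
CMA at t=6 = (3073 + 3587) / (2·8) = 6660 / 16 = 416.25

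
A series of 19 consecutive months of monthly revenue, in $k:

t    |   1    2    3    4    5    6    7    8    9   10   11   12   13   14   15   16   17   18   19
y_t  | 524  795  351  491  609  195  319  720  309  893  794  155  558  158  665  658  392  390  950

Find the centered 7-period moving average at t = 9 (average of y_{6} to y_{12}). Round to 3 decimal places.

483.571

Sum of periods 6–12: 195 + 319 + 720 + 309 + 893 + 794 + 155 = 3385
Divide by 7: 3385 / 7 = 483.571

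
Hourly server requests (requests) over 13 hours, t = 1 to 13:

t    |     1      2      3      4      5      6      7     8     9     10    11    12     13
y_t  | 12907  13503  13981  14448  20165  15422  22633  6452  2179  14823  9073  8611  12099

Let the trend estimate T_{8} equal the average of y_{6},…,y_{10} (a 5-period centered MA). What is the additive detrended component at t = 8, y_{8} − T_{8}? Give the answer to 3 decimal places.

Trend T_8 = (15422 + 22633 + 6452 + 2179 + 14823) / 5 = 61509/5 = 12301.80000
Detrended value: 6452 − 12301.80000 = -5849.800

-5849.800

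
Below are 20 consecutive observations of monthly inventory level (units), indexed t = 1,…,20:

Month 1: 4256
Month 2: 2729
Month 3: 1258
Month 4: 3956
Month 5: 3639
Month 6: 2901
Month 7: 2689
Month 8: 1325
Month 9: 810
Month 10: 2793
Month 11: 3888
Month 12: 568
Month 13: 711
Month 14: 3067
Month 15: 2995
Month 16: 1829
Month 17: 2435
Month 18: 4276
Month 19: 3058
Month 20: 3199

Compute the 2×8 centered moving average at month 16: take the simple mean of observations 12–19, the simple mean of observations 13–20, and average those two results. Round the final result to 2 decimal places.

2531.81

Sum over 12–19: 568 + 711 + 3067 + 2995 + 1829 + 2435 + 4276 + 3058 = 18939
Sum over 13–20: 711 + 3067 + 2995 + 1829 + 2435 + 4276 + 3058 + 3199 = 21570
CMA at t=16 = (18939 + 21570) / (2·8) = 40509 / 16 = 2531.81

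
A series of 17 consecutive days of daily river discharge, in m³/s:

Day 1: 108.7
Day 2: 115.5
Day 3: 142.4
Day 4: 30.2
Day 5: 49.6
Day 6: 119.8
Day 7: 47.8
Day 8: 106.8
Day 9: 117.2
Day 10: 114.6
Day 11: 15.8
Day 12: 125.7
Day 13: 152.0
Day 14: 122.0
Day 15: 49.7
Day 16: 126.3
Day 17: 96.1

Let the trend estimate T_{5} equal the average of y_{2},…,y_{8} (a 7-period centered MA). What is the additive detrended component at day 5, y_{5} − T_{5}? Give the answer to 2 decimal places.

-37.84

Trend T_5 = (115.5 + 142.4 + 30.2 + 49.6 + 119.8 + 47.8 + 106.8) / 7 = 612.1/7 = 87.4429
Detrended value: 49.6 − 87.4429 = -37.84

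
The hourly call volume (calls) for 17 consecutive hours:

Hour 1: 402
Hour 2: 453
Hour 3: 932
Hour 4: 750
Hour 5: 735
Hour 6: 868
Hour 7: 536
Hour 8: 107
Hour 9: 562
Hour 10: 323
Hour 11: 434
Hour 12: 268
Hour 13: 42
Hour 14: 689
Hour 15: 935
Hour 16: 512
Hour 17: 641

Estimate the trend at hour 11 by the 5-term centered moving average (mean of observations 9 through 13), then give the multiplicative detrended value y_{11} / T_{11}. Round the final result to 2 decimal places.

Trend T_11 = (562 + 323 + 434 + 268 + 42) / 5 = 1629/5 = 325.8000
Ratio to trend: 434 / 325.8000 = 1.33

1.33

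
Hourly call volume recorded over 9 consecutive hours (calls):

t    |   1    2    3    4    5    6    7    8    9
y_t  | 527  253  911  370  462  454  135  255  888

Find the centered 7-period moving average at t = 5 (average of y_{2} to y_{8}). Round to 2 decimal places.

405.71

Sum of periods 2–8: 253 + 911 + 370 + 462 + 454 + 135 + 255 = 2840
Divide by 7: 2840 / 7 = 405.71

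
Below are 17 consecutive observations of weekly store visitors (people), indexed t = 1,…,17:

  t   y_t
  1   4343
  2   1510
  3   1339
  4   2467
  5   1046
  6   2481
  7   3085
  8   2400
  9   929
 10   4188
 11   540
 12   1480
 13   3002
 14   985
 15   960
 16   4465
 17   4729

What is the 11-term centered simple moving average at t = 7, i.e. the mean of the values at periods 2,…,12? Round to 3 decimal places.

Sum of periods 2–12: 1510 + 1339 + 2467 + 1046 + 2481 + 3085 + 2400 + 929 + 4188 + 540 + 1480 = 21465
Divide by 11: 21465 / 11 = 1951.364

1951.364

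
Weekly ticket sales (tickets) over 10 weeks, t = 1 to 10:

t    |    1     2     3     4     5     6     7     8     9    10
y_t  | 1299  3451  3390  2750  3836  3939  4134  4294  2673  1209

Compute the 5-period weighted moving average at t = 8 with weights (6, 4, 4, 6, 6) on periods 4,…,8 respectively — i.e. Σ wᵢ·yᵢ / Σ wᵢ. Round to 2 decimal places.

3775.69

Weighted sum: 6·2750 + 4·3836 + 4·3939 + 6·4134 + 6·4294 = 16500 + 15344 + 15756 + 24804 + 25764 = 98168
Weight total: 6 + 4 + 4 + 6 + 6 = 26
WMA = 98168 / 26 = 3775.69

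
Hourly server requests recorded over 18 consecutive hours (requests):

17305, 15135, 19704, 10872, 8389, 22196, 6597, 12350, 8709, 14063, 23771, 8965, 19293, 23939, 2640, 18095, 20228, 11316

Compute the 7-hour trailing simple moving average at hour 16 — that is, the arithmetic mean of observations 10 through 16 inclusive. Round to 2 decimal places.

Sum of periods 10–16: 14063 + 23771 + 8965 + 19293 + 23939 + 2640 + 18095 = 110766
Divide by 7: 110766 / 7 = 15823.71

15823.71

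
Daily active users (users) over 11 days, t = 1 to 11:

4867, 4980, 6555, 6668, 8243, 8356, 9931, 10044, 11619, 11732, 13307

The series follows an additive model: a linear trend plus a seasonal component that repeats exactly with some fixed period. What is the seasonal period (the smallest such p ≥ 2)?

First differences y_{t+1} − y_t: 113, 1575, 113, 1575, 113, 1575, …
The difference pattern repeats every 2 terms and not for any smaller step, so p = 2.

2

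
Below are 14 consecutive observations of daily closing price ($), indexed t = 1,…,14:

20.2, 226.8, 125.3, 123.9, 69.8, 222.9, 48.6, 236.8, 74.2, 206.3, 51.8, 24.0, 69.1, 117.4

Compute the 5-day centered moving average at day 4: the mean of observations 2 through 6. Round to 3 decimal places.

153.740

Sum of periods 2–6: 226.8 + 125.3 + 123.9 + 69.8 + 222.9 = 768.7
Divide by 5: 768.7 / 5 = 153.740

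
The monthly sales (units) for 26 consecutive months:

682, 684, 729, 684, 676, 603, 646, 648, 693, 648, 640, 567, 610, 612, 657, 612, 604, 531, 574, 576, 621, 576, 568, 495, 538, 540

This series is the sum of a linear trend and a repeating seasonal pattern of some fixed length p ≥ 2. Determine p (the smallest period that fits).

6

First differences y_{t+1} − y_t: 2, 45, -45, -8, -73, 43, 2, 45, -45, -8, -73, 43, 2, 45, …
The difference pattern repeats every 6 terms and not for any smaller step, so p = 6.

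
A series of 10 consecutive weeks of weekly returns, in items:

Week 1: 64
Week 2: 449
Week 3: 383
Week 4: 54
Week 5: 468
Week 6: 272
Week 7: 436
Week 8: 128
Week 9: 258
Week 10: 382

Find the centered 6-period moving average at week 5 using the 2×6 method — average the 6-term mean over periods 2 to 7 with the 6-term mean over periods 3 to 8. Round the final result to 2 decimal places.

Sum over 2–7: 449 + 383 + 54 + 468 + 272 + 436 = 2062
Sum over 3–8: 383 + 54 + 468 + 272 + 436 + 128 = 1741
CMA at t=5 = (2062 + 1741) / (2·6) = 3803 / 12 = 316.92

316.92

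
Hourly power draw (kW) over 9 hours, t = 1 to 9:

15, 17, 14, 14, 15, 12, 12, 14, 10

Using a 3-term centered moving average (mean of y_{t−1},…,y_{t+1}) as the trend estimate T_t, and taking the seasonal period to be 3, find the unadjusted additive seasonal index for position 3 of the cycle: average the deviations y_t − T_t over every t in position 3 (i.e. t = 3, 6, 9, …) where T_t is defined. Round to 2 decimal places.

Season position 3 occurs at t = 3, 6 (where T_t is defined).
t=3: T_3 = 15.0000; y_3 − T_3 = 14 − 15.0000 = -1.0000
t=6: T_6 = 13.0000; y_6 − T_6 = 12 − 13.0000 = -1.0000
Mean deviation: (-1.0000 + -1.0000) / 2 = -1.00

-1.00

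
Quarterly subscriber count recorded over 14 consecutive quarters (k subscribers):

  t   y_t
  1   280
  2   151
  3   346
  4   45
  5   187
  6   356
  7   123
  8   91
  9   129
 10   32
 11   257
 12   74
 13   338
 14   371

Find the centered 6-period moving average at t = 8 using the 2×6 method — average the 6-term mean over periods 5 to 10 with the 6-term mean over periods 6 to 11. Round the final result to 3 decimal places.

158.833

Sum over 5–10: 187 + 356 + 123 + 91 + 129 + 32 = 918
Sum over 6–11: 356 + 123 + 91 + 129 + 32 + 257 = 988
CMA at t=8 = (918 + 988) / (2·6) = 1906 / 12 = 158.833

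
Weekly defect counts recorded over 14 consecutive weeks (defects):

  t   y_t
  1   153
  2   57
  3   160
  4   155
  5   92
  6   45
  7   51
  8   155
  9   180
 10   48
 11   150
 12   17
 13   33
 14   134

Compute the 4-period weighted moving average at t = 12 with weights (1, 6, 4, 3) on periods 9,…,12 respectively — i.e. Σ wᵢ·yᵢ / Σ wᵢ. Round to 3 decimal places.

Weighted sum: 1·180 + 6·48 + 4·150 + 3·17 = 180 + 288 + 600 + 51 = 1119
Weight total: 1 + 6 + 4 + 3 = 14
WMA = 1119 / 14 = 79.929

79.929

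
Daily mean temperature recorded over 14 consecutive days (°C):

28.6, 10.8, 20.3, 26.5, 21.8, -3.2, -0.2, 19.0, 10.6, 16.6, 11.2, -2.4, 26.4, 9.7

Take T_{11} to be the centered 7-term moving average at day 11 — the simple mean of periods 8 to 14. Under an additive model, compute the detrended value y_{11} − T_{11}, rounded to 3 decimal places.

Trend T_11 = (19.0 + 10.6 + 16.6 + 11.2 + (-2.4) + 26.4 + 9.7) / 7 = 91.1/7 = 13.01429
Detrended value: 11.2 − 13.01429 = -1.814

-1.814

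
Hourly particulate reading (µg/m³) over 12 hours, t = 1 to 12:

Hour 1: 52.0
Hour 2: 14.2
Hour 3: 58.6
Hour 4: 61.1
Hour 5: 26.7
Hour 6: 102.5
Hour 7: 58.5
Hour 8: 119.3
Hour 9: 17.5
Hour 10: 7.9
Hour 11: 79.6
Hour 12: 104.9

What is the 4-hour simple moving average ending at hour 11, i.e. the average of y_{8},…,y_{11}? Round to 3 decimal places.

56.075

Sum of periods 8–11: 119.3 + 17.5 + 7.9 + 79.6 = 224.3
Divide by 4: 224.3 / 4 = 56.075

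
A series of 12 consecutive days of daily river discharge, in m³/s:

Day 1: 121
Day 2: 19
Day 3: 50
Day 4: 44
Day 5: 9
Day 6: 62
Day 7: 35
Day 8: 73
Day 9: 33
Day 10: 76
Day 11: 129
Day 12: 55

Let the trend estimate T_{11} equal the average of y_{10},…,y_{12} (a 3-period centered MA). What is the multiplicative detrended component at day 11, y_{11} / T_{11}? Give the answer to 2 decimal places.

1.49

Trend T_11 = (76 + 129 + 55) / 3 = 260/3 = 86.6667
Ratio to trend: 129 / 86.6667 = 1.49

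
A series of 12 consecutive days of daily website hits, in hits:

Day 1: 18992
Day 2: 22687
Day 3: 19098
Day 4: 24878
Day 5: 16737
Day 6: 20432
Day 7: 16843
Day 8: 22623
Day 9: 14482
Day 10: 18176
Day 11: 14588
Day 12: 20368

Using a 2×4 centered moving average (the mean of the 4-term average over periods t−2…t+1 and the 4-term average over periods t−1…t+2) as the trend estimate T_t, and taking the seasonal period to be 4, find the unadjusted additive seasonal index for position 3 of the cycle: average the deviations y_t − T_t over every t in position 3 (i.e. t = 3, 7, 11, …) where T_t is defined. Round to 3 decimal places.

Season position 3 occurs at t = 3, 7 (where T_t is defined).
t=3: T_3 = 21131.87500; y_3 − T_3 = 19098 − 21131.87500 = -2033.87500
t=7: T_7 = 18876.87500; y_7 − T_7 = 16843 − 18876.87500 = -2033.87500
Mean deviation: (-2033.87500 + -2033.87500) / 2 = -2033.875

-2033.875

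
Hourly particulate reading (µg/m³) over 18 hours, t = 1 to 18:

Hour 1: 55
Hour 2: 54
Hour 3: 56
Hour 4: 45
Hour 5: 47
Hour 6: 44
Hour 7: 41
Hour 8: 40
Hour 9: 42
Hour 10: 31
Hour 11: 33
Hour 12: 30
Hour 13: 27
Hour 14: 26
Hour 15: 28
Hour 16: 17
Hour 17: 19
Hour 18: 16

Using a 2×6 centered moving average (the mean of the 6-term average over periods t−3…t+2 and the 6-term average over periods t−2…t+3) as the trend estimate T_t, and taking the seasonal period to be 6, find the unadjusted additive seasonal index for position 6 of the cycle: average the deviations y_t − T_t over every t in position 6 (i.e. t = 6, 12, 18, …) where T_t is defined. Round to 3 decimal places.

Season position 6 occurs at t = 6, 12 (where T_t is defined).
t=6: T_6 = 44.33333; y_6 − T_6 = 44 − 44.33333 = -0.33333
t=12: T_12 = 30.33333; y_12 − T_12 = 30 − 30.33333 = -0.33333
Mean deviation: (-0.33333 + -0.33333) / 2 = -0.333

-0.333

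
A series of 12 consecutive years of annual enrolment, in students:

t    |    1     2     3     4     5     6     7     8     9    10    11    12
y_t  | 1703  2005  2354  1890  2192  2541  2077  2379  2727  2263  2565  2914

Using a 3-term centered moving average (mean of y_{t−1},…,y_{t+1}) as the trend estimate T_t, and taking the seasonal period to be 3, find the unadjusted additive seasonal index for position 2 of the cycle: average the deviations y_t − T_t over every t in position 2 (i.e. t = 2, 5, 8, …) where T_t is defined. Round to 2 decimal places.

Season position 2 occurs at t = 2, 5, 8, 11 (where T_t is defined).
t=2: T_2 = 2020.6667; y_2 − T_2 = 2005 − 2020.6667 = -15.6667
t=5: T_5 = 2207.6667; y_5 − T_5 = 2192 − 2207.6667 = -15.6667
t=8: T_8 = 2394.3333; y_8 − T_8 = 2379 − 2394.3333 = -15.3333
t=11: T_11 = 2580.6667; y_11 − T_11 = 2565 − 2580.6667 = -15.6667
Mean deviation: (-15.6667 + -15.6667 + -15.3333 + -15.6667) / 4 = -15.58

-15.58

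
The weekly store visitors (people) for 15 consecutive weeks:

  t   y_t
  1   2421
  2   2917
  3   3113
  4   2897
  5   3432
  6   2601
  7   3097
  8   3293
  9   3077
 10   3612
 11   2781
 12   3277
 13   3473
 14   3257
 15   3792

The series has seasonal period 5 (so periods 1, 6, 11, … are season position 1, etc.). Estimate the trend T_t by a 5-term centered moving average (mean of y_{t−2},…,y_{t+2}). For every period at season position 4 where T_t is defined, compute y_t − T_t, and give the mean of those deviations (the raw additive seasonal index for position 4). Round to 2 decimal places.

Season position 4 occurs at t = 4, 9 (where T_t is defined).
t=4: T_4 = 2992.0000; y_4 − T_4 = 2897 − 2992.0000 = -95.0000
t=9: T_9 = 3172.0000; y_9 − T_9 = 3077 − 3172.0000 = -95.0000
Mean deviation: (-95.0000 + -95.0000) / 2 = -95.00

-95.00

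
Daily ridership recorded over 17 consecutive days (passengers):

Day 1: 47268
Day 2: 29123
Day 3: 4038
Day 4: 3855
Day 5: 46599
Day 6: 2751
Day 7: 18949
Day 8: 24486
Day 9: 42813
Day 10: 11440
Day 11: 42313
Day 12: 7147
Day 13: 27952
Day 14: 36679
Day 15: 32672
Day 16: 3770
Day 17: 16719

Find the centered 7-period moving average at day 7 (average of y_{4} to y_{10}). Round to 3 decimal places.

Sum of periods 4–10: 3855 + 46599 + 2751 + 18949 + 24486 + 42813 + 11440 = 150893
Divide by 7: 150893 / 7 = 21556.143

21556.143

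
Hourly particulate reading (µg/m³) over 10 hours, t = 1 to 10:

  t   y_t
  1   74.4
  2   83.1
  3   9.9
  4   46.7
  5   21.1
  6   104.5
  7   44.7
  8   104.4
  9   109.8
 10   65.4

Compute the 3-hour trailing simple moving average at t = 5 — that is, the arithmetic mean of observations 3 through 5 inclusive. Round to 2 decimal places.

Sum of periods 3–5: 9.9 + 46.7 + 21.1 = 77.7
Divide by 3: 77.7 / 3 = 25.90

25.90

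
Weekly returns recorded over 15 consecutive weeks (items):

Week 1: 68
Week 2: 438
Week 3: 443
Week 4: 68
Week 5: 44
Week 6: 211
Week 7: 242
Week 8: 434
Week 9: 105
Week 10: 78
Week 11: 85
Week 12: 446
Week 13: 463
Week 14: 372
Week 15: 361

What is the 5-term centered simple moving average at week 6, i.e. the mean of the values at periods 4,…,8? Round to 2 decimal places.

Sum of periods 4–8: 68 + 44 + 211 + 242 + 434 = 999
Divide by 5: 999 / 5 = 199.80

199.80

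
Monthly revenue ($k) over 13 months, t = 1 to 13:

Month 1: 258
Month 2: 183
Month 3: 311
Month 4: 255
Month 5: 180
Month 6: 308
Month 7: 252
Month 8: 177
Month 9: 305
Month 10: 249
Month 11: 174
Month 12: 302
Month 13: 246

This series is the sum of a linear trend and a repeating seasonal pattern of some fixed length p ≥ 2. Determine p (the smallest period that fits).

First differences y_{t+1} − y_t: -75, 128, -56, -75, 128, -56, -75, 128, …
The difference pattern repeats every 3 terms and not for any smaller step, so p = 3.

3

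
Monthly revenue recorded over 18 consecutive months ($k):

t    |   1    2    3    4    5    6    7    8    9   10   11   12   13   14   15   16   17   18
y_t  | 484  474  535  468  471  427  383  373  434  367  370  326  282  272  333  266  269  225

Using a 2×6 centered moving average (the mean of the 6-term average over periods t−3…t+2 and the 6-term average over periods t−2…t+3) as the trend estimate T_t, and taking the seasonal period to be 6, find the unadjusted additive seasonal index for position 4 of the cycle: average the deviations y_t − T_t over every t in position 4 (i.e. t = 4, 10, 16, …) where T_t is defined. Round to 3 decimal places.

Season position 4 occurs at t = 4, 10 (where T_t is defined).
t=4: T_4 = 468.08333; y_4 − T_4 = 468 − 468.08333 = -0.08333
t=10: T_10 = 367.08333; y_10 − T_10 = 367 − 367.08333 = -0.08333
Mean deviation: (-0.08333 + -0.08333) / 2 = -0.083

-0.083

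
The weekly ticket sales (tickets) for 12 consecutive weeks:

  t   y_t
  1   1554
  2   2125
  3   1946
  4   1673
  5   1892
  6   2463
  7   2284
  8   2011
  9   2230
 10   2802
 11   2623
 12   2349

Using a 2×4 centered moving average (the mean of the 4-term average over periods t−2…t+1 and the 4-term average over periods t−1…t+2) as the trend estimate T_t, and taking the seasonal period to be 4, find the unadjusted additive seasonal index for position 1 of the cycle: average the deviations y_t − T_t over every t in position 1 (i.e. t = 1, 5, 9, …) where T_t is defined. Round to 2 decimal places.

Season position 1 occurs at t = 5, 9 (where T_t is defined).
t=5: T_5 = 2035.7500; y_5 − T_5 = 1892 − 2035.7500 = -143.7500
t=9: T_9 = 2374.1250; y_9 − T_9 = 2230 − 2374.1250 = -144.1250
Mean deviation: (-143.7500 + -144.1250) / 2 = -143.94

-143.94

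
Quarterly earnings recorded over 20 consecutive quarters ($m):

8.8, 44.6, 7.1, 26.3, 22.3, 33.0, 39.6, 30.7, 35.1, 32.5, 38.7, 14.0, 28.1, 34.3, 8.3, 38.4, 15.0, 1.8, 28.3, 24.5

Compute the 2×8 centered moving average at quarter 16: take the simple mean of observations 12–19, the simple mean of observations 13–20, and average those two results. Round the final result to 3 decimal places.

Sum over 12–19: 14.0 + 28.1 + 34.3 + 8.3 + 38.4 + 15.0 + 1.8 + 28.3 = 168.2
Sum over 13–20: 28.1 + 34.3 + 8.3 + 38.4 + 15.0 + 1.8 + 28.3 + 24.5 = 178.7
CMA at t=16 = (168.2 + 178.7) / (2·8) = 346.9 / 16 = 21.681

21.681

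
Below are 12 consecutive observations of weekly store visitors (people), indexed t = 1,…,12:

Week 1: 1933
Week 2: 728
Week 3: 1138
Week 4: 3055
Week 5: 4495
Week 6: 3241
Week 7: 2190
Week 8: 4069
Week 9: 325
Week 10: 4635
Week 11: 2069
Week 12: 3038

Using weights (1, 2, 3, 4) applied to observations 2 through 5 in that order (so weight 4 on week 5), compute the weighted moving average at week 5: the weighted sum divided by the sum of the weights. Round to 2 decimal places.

Weighted sum: 1·728 + 2·1138 + 3·3055 + 4·4495 = 728 + 2276 + 9165 + 17980 = 30149
Weight total: 1 + 2 + 3 + 4 = 10
WMA = 30149 / 10 = 3014.90

3014.90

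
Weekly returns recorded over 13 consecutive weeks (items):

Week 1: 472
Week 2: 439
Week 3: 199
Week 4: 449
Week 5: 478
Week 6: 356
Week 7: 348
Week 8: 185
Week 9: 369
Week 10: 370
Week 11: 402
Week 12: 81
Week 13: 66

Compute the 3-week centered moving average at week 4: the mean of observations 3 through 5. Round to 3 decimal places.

Sum of periods 3–5: 199 + 449 + 478 = 1126
Divide by 3: 1126 / 3 = 375.333

375.333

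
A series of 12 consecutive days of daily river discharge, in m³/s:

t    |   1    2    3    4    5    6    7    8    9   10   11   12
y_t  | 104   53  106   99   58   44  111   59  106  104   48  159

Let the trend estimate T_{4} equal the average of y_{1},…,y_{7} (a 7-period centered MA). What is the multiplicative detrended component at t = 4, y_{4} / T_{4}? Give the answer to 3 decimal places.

1.205

Trend T_4 = (104 + 53 + 106 + 99 + 58 + 44 + 111) / 7 = 575/7 = 82.14286
Ratio to trend: 99 / 82.14286 = 1.205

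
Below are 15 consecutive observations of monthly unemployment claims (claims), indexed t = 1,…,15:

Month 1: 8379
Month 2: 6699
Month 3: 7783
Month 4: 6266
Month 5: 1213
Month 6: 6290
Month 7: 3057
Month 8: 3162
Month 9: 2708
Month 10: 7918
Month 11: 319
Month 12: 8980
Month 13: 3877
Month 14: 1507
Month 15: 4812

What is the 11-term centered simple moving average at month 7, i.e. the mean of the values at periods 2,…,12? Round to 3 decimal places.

4945.000

Sum of periods 2–12: 6699 + 7783 + 6266 + 1213 + 6290 + 3057 + 3162 + 2708 + 7918 + 319 + 8980 = 54395
Divide by 11: 54395 / 11 = 4945.000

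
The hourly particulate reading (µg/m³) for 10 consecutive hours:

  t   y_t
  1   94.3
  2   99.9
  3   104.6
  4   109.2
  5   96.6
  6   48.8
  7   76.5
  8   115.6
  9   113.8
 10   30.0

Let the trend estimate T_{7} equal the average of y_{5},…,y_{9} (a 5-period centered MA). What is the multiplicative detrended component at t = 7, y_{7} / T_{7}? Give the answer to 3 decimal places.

Trend T_7 = (96.6 + 48.8 + 76.5 + 115.6 + 113.8) / 5 = 451.3/5 = 90.26000
Ratio to trend: 76.5 / 90.26000 = 0.848

0.848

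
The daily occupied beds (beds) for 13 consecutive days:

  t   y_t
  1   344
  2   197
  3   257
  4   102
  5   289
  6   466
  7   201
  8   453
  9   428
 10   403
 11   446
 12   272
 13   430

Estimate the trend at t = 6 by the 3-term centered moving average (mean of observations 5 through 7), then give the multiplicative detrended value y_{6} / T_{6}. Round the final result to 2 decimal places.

1.46

Trend T_6 = (289 + 466 + 201) / 3 = 956/3 = 318.6667
Ratio to trend: 466 / 318.6667 = 1.46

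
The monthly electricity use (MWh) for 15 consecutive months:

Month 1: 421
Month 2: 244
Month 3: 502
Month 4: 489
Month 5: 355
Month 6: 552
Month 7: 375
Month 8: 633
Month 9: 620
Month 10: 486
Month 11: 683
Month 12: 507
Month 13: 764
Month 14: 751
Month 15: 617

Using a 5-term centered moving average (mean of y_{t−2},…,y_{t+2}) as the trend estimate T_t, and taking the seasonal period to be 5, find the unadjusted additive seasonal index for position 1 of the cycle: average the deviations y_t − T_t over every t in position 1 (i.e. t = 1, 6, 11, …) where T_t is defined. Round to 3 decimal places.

Season position 1 occurs at t = 6, 11 (where T_t is defined).
t=6: T_6 = 480.80000; y_6 − T_6 = 552 − 480.80000 = 71.20000
t=11: T_11 = 612.00000; y_11 − T_11 = 683 − 612.00000 = 71.00000
Mean deviation: (71.20000 + 71.00000) / 2 = 71.100

71.100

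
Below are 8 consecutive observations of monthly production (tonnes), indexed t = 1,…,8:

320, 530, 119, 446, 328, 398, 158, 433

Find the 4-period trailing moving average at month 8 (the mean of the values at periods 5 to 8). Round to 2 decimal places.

329.25

Sum of periods 5–8: 328 + 398 + 158 + 433 = 1317
Divide by 4: 1317 / 4 = 329.25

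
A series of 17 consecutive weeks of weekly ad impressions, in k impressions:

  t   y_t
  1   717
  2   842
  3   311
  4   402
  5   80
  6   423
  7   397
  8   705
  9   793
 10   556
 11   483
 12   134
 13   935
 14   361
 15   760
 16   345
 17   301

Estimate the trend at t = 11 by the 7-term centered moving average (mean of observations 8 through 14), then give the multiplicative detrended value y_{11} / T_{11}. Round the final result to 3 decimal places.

Trend T_11 = (705 + 793 + 556 + 483 + 134 + 935 + 361) / 7 = 3967/7 = 566.71429
Ratio to trend: 483 / 566.71429 = 0.852

0.852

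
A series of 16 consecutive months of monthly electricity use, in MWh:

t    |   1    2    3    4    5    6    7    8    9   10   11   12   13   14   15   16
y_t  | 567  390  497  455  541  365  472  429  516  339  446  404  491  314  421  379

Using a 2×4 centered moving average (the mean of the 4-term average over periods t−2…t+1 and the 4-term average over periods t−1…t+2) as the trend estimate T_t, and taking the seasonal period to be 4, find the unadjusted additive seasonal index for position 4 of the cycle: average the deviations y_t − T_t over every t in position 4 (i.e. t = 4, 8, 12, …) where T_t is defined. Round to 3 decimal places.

Season position 4 occurs at t = 4, 8, 12 (where T_t is defined).
t=4: T_4 = 467.62500; y_4 − T_4 = 455 − 467.62500 = -12.62500
t=8: T_8 = 442.25000; y_8 − T_8 = 429 − 442.25000 = -13.25000
t=12: T_12 = 416.87500; y_12 − T_12 = 404 − 416.87500 = -12.87500
Mean deviation: (-12.62500 + -13.25000 + -12.87500) / 3 = -12.917

-12.917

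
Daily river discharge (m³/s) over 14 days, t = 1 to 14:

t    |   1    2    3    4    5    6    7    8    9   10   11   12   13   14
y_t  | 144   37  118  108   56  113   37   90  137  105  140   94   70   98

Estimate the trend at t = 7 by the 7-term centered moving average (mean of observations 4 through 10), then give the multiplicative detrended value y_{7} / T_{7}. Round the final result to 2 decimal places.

Trend T_7 = (108 + 56 + 113 + 37 + 90 + 137 + 105) / 7 = 646/7 = 92.2857
Ratio to trend: 37 / 92.2857 = 0.40

0.40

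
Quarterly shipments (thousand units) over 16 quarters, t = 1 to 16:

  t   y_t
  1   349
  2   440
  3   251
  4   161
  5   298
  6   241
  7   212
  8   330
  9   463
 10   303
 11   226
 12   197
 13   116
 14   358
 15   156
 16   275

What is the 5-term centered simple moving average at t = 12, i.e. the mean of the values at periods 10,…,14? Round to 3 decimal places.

240.000

Sum of periods 10–14: 303 + 226 + 197 + 116 + 358 = 1200
Divide by 5: 1200 / 5 = 240.000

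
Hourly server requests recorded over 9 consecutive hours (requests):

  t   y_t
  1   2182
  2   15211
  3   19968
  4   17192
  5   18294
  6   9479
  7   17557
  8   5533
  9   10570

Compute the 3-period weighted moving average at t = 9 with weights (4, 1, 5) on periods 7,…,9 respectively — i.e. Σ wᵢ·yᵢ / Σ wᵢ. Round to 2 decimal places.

12861.10

Weighted sum: 4·17557 + 1·5533 + 5·10570 = 70228 + 5533 + 52850 = 128611
Weight total: 4 + 1 + 5 = 10
WMA = 128611 / 10 = 12861.10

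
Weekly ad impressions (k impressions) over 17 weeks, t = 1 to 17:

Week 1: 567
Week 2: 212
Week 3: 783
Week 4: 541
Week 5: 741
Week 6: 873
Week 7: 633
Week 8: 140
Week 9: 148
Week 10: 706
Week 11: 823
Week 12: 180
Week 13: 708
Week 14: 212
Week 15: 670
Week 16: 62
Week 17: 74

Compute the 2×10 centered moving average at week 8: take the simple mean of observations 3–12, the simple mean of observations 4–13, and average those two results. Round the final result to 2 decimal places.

553.05

Sum over 3–12: 783 + 541 + 741 + 873 + 633 + 140 + 148 + 706 + 823 + 180 = 5568
Sum over 4–13: 541 + 741 + 873 + 633 + 140 + 148 + 706 + 823 + 180 + 708 = 5493
CMA at t=8 = (5568 + 5493) / (2·10) = 11061 / 20 = 553.05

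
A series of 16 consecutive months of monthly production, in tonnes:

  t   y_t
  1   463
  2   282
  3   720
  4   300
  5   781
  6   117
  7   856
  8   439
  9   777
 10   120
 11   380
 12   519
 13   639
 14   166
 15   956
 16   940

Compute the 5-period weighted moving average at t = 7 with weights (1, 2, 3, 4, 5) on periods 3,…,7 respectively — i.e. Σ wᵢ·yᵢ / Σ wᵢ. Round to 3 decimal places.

560.733

Weighted sum: 1·720 + 2·300 + 3·781 + 4·117 + 5·856 = 720 + 600 + 2343 + 468 + 4280 = 8411
Weight total: 1 + 2 + 3 + 4 + 5 = 15
WMA = 8411 / 15 = 560.733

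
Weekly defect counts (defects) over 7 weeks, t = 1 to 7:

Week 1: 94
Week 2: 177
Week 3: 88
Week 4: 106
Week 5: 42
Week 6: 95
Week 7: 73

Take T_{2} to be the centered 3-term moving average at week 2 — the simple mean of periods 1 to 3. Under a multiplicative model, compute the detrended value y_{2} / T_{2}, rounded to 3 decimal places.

Trend T_2 = (94 + 177 + 88) / 3 = 359/3 = 119.66667
Ratio to trend: 177 / 119.66667 = 1.479

1.479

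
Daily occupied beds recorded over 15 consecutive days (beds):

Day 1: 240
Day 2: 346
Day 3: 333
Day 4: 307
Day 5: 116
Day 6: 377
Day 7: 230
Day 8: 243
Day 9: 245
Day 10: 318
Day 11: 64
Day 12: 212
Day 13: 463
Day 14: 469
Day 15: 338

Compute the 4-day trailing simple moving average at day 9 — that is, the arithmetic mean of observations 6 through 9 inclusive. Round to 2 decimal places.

Sum of periods 6–9: 377 + 230 + 243 + 245 = 1095
Divide by 4: 1095 / 4 = 273.75

273.75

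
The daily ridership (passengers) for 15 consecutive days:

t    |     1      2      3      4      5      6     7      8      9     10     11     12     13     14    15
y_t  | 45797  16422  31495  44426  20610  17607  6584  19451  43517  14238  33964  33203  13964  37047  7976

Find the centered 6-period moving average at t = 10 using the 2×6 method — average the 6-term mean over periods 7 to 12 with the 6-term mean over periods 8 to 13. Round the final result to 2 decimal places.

Sum over 7–12: 6584 + 19451 + 43517 + 14238 + 33964 + 33203 = 150957
Sum over 8–13: 19451 + 43517 + 14238 + 33964 + 33203 + 13964 = 158337
CMA at t=10 = (150957 + 158337) / (2·6) = 309294 / 12 = 25774.50

25774.50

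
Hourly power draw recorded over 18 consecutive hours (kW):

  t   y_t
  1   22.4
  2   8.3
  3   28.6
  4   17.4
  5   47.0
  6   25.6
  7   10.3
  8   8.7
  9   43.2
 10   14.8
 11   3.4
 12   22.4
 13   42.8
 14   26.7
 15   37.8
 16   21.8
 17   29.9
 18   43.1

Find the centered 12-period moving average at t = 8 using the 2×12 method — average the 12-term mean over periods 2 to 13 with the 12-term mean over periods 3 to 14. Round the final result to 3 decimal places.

23.475

Sum over 2–13: 8.3 + 28.6 + 17.4 + 47.0 + 25.6 + 10.3 + 8.7 + 43.2 + 14.8 + 3.4 + 22.4 + 42.8 = 272.5
Sum over 3–14: 28.6 + 17.4 + 47.0 + 25.6 + 10.3 + 8.7 + 43.2 + 14.8 + 3.4 + 22.4 + 42.8 + 26.7 = 290.9
CMA at t=8 = (272.5 + 290.9) / (2·12) = 563.4 / 24 = 23.475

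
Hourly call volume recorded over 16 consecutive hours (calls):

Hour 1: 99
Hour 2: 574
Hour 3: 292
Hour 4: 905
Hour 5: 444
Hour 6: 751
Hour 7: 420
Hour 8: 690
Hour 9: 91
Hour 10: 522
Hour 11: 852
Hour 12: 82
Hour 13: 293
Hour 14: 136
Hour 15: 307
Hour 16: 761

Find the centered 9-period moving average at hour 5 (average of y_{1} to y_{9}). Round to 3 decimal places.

474.000

Sum of periods 1–9: 99 + 574 + 292 + 905 + 444 + 751 + 420 + 690 + 91 = 4266
Divide by 9: 4266 / 9 = 474.000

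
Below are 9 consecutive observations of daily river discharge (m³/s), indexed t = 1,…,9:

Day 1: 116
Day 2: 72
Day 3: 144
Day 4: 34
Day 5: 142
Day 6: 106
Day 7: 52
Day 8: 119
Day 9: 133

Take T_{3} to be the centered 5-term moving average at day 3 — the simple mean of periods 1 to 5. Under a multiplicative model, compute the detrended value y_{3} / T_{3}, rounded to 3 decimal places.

Trend T_3 = (116 + 72 + 144 + 34 + 142) / 5 = 508/5 = 101.60000
Ratio to trend: 144 / 101.60000 = 1.417

1.417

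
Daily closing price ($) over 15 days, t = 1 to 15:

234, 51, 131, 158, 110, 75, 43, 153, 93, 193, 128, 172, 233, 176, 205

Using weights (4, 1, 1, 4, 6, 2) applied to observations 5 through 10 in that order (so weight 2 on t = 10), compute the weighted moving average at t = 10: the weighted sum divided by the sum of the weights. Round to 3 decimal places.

117.444

Weighted sum: 4·110 + 1·75 + 1·43 + 4·153 + 6·93 + 2·193 = 440 + 75 + 43 + 612 + 558 + 386 = 2114
Weight total: 4 + 1 + 1 + 4 + 6 + 2 = 18
WMA = 2114 / 18 = 117.444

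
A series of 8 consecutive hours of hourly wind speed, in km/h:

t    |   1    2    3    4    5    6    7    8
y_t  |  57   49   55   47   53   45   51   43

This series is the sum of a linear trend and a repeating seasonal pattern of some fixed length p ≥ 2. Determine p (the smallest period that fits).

2

First differences y_{t+1} − y_t: -8, 6, -8, 6, -8, 6, …
The difference pattern repeats every 2 terms and not for any smaller step, so p = 2.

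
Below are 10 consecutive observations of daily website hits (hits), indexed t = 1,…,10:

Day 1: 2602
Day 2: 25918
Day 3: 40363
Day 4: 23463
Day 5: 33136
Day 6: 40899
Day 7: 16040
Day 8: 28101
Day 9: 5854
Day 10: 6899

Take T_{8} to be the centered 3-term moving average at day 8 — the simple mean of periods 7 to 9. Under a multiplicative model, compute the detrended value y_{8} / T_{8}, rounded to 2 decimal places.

1.69

Trend T_8 = (16040 + 28101 + 5854) / 3 = 49995/3 = 16665.0000
Ratio to trend: 28101 / 16665.0000 = 1.69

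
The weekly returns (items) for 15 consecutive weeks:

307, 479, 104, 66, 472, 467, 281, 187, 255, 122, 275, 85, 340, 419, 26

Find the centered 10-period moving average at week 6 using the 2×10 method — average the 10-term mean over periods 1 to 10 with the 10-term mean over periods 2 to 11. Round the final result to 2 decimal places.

Sum over 1–10: 307 + 479 + 104 + 66 + 472 + 467 + 281 + 187 + 255 + 122 = 2740
Sum over 2–11: 479 + 104 + 66 + 472 + 467 + 281 + 187 + 255 + 122 + 275 = 2708
CMA at t=6 = (2740 + 2708) / (2·10) = 5448 / 20 = 272.40

272.40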